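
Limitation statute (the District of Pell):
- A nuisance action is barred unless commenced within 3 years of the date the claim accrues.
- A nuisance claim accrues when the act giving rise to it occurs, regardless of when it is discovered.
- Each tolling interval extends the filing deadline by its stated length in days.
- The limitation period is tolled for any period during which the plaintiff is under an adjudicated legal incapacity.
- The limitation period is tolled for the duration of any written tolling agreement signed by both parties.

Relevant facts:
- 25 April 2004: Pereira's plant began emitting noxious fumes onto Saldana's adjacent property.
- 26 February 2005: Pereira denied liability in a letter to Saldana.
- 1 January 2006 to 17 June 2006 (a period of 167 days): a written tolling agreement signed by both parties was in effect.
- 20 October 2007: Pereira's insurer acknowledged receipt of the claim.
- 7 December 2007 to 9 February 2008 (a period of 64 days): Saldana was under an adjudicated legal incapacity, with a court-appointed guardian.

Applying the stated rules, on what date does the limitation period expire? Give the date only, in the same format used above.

The claim accrued on 25 April 2004, when the wrongful act occurred.
Adding the 3 years base period to 25 April 2004 gives a deadline of 25 April 2007, before any tolling.
The period was tolled for 167 days by the written tolling agreement (1 January 2006 to 17 June 2006), pushing the deadline to 9 October 2007.
The plaintiff's legal incapacity starting 7 December 2007 came too late — the period had run on 9 October 2007 — and so does not extend the deadline.
The other events in the timeline have no effect on the limitation period under the stated rules.

9 October 2007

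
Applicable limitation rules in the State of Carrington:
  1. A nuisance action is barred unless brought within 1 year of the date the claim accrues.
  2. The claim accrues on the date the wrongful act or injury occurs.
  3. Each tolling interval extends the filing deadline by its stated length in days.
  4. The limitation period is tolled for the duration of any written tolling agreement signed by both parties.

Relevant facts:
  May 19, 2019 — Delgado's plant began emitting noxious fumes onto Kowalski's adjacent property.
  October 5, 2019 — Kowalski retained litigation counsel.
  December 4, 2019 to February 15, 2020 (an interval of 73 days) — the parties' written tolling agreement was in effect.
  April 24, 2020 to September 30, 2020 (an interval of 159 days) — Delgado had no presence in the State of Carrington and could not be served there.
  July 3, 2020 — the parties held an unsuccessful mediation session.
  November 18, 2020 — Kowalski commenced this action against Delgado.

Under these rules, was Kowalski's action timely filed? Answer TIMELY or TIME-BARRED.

The limitation period began to run on May 19, 2019.
Adding the 1 year base period to May 19, 2019 gives a deadline of May 19, 2020, before any tolling.
The period was tolled for 73 days by the written tolling agreement (December 4, 2019 to February 15, 2020), pushing the deadline to July 31, 2020.
No stated provision tolls the period for the defendant's absence, so the interval from April 24, 2020 to September 30, 2020 has no effect on the deadline.
None of the other events listed affects the running of the period under the stated rules.
The November 18, 2020 filing falls after the July 31, 2020 deadline; the claim is time-barred.

TIME-BARRED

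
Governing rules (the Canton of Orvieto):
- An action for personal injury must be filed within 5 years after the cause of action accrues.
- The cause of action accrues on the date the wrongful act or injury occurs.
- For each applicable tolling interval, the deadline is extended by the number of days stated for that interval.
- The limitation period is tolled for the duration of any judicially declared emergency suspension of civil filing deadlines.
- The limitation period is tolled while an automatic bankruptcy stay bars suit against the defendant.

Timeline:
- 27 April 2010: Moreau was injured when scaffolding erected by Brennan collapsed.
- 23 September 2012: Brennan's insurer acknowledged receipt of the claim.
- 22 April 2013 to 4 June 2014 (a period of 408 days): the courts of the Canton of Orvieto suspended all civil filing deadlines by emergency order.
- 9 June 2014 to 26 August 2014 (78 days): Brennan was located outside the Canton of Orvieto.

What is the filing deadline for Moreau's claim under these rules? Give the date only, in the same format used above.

The limitation period began to run on 27 April 2010.
5 years from 27 April 2010 is 27 April 2015.
The emergency suspension of filing deadlines from 22 April 2013 to 4 June 2014 tolled the period for 408 days, extending the deadline to 8 June 2016.
Although the defendant's absence ran from 9 June 2014 to 26 August 2014, the stated rules do not make that a tolling event, so it is disregarded.
Nothing else in the chronology tolls or restarts the period.

8 June 2016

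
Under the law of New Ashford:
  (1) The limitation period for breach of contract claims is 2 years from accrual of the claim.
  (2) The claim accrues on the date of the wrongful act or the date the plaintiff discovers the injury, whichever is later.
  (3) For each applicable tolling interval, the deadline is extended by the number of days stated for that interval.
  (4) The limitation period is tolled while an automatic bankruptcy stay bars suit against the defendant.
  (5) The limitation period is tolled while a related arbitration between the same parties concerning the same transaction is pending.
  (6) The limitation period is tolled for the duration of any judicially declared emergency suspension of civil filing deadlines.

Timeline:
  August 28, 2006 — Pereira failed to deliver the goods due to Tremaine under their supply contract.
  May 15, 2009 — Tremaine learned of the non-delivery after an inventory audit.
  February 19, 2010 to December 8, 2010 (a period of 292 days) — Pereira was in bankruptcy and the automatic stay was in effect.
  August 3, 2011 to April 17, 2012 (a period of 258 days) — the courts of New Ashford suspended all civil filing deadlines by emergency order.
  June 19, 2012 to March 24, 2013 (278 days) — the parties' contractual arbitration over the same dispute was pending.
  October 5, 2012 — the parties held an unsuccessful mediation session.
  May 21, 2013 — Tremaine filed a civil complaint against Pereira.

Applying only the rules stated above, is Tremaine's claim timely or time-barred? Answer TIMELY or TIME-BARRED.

Because discovery on May 15, 2009 post-dates the August 28, 2006 act, accrual under the later-of rule falls on May 15, 2009.
Adding the 2 years base period to May 15, 2009 gives a deadline of May 15, 2011, before any tolling.
The automatic bankruptcy stay from February 19, 2010 to December 8, 2010 tolled the period for 292 days, extending the deadline to March 2, 2012.
The period was tolled for 258 days by the emergency suspension of filing deadlines (August 3, 2011 to April 17, 2012), pushing the deadline to November 15, 2012.
The period was tolled for 278 days by the pending related arbitration (June 19, 2012 to March 24, 2013), pushing the deadline to August 20, 2013.
The other events in the timeline have no effect on the limitation period under the stated rules.
Tremaine filed on May 21, 2013, before the August 20, 2013 deadline, so the action is timely.

TIMELY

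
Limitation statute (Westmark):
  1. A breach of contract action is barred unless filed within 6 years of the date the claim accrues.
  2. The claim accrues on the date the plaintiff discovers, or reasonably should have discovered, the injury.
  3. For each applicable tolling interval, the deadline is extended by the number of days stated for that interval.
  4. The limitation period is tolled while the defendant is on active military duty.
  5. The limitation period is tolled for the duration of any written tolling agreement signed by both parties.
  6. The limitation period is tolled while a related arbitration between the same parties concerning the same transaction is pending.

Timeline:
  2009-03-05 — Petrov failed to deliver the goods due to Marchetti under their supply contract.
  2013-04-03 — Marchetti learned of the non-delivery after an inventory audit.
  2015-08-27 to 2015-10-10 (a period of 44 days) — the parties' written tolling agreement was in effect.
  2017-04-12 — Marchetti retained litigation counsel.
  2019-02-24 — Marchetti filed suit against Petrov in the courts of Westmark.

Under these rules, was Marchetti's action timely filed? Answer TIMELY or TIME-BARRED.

TIMELY

Accrual is tied to discovery, so the period began on 2013-04-03 rather than on 2009-03-05 when the act occurred.
The untolled deadline — 6 years after 2013-04-03 — is 2019-04-03.
The written tolling agreement from 2015-08-27 to 2015-10-10 tolled the period for 44 days, extending the deadline to 2019-05-17.
Nothing else in the chronology tolls or restarts the period.
The 2019-02-24 filing precedes the 2019-05-17 deadline; the claim is timely.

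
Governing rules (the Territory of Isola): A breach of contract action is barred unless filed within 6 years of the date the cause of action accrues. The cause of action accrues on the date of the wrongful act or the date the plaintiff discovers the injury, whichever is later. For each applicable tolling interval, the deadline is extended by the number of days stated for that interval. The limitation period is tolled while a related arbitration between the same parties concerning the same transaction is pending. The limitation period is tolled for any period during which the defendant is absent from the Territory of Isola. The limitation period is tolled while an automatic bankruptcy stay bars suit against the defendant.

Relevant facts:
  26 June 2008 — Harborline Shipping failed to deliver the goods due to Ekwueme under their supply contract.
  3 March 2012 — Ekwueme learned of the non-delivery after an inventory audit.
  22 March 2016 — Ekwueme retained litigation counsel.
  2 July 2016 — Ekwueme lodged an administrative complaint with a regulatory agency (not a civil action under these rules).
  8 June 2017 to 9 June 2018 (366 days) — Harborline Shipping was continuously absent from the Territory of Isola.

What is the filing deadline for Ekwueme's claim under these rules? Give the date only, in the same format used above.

The claim accrued on 3 March 2012 — the later of the 26 June 2008 act and the 3 March 2012 discovery.
6 years from 3 March 2012 is 3 March 2018.
The period was tolled for 366 days by the defendant's absence from the jurisdiction (8 June 2017 to 9 June 2018), pushing the deadline to 4 March 2019.
None of the other events listed affects the running of the period under the stated rules.

4 March 2019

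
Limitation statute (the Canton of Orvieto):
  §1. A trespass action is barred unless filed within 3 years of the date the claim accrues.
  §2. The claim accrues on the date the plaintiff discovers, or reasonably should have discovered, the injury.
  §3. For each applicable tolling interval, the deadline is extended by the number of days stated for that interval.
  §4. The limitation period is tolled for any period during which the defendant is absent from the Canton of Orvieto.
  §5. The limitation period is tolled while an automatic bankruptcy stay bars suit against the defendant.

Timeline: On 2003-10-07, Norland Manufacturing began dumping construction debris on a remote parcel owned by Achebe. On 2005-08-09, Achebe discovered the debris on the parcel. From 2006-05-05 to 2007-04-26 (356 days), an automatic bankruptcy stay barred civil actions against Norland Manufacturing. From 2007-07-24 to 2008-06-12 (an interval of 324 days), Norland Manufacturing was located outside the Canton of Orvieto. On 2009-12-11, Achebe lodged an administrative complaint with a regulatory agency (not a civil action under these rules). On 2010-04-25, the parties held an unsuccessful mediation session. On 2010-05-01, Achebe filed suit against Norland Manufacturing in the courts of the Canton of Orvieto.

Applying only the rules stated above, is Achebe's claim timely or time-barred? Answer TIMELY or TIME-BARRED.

The claim did not accrue until Achebe discovered the injury on 2005-08-09; the 2003-10-07 act date does not start the clock under the stated rule.
3 years from 2005-08-09 is 2008-08-09.
The automatic bankruptcy stay from 2006-05-05 to 2007-04-26 tolled the period for 356 days, extending the deadline to 2009-07-31.
The period was tolled for 324 days by the defendant's absence from the jurisdiction (2007-07-24 to 2008-06-12), pushing the deadline to 2010-06-20.
The other events in the timeline have no effect on the limitation period under the stated rules.
The 2010-05-01 filing precedes the 2010-06-20 deadline; the claim is timely.

TIMELY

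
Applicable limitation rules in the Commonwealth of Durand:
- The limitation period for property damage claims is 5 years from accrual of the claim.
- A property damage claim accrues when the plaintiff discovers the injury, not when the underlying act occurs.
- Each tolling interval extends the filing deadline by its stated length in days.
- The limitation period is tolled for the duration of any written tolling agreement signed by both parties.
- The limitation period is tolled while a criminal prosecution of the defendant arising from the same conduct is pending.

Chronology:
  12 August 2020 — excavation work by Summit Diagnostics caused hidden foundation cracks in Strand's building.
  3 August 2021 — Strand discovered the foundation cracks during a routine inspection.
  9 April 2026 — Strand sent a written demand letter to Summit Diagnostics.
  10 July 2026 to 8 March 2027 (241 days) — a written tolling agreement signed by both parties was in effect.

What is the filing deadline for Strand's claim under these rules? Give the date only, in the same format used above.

Under the discovery rule, the claim accrued on 3 August 2021, when Strand discovered the injury — not on the 12 August 2020 date of the underlying act.
5 years from 3 August 2021 is 3 August 2026.
Because the written tolling agreement ran from 10 July 2026 to 8 March 2027, the deadline is extended by 241 days to 1 April 2027.
Nothing else in the chronology tolls or restarts the period.

1 April 2027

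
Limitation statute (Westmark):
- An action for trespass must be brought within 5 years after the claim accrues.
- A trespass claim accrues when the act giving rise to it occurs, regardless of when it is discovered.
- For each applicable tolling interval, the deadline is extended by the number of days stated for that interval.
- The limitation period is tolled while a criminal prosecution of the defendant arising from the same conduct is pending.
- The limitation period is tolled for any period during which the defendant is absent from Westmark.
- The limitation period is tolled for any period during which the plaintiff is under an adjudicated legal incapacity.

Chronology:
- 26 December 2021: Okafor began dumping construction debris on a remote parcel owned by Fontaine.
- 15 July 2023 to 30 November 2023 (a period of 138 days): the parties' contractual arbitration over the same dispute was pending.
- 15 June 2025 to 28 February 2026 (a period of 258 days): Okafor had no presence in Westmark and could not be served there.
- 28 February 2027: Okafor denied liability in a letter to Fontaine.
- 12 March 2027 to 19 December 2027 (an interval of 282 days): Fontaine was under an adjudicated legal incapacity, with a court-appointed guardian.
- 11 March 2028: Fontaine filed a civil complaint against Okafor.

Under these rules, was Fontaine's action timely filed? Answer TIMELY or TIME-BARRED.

TIMELY

The claim accrued on 26 December 2021, the date of the act.
Adding the 5 years base period to 26 December 2021 gives a deadline of 26 December 2026, before any tolling.
The defendant's absence from the jurisdiction from 15 June 2025 to 28 February 2026 tolled the period for 258 days, extending the deadline to 10 September 2027.
Because the plaintiff's legal incapacity ran from 12 March 2027 to 19 December 2027, the deadline is extended by 282 days to 18 June 2028.
Although a pending arbitration ran from 15 July 2023 to 30 November 2023, the stated rules do not make that a tolling event, so it is disregarded.
Nothing else in the chronology tolls or restarts the period.
Fontaine filed on 11 March 2028, before the 18 June 2028 deadline, so the action is timely.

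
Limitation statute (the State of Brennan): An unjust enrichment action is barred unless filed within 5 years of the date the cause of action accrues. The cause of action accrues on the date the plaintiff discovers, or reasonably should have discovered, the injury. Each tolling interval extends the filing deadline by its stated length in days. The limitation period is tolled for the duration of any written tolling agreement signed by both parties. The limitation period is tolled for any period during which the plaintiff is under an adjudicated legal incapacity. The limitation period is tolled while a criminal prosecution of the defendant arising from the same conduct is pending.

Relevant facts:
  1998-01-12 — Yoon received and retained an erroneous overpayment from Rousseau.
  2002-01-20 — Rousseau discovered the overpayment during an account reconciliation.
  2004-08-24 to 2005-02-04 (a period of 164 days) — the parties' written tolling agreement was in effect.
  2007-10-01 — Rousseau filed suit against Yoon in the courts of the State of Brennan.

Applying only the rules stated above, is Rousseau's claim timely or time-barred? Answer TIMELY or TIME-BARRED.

The claim did not accrue until Rousseau discovered the injury on 2002-01-20; the 1998-01-12 act date does not start the clock under the stated rule.
5 years from 2002-01-20 is 2007-01-20.
The written tolling agreement from 2004-08-24 to 2005-02-04 tolled the period for 164 days, extending the deadline to 2007-07-03.
The 2007-10-01 filing falls after the 2007-07-03 deadline; the claim is time-barred.

TIME-BARRED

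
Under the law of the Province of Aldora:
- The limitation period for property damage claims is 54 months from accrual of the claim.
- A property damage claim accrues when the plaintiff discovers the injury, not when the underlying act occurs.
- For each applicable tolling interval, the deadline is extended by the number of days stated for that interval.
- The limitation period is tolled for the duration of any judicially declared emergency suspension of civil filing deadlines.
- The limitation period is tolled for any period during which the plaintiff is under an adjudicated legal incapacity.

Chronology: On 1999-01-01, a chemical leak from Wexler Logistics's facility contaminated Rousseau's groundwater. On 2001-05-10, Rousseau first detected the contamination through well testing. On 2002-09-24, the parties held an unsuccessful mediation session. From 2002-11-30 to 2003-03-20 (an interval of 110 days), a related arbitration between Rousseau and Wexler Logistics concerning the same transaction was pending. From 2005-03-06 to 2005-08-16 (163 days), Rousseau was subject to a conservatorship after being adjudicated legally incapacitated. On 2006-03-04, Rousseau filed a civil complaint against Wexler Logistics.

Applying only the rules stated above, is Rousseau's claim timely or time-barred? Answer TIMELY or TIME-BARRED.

TIMELY

Under the discovery rule, the claim accrued on 2001-05-10, when Rousseau discovered the injury — not on the 1999-01-01 date of the underlying act.
Adding the 54 months base period to 2001-05-10 gives a deadline of 2005-11-10, before any tolling.
The plaintiff's legal incapacity from 2005-03-06 to 2005-08-16 tolled the period for 163 days, extending the deadline to 2006-04-22.
No stated provision tolls the period for a pending arbitration, so the interval from 2002-11-30 to 2003-03-20 has no effect on the deadline.
None of the other events listed affects the running of the period under the stated rules.
Rousseau filed on 2006-03-04, before the 2006-04-22 deadline, so the action is timely.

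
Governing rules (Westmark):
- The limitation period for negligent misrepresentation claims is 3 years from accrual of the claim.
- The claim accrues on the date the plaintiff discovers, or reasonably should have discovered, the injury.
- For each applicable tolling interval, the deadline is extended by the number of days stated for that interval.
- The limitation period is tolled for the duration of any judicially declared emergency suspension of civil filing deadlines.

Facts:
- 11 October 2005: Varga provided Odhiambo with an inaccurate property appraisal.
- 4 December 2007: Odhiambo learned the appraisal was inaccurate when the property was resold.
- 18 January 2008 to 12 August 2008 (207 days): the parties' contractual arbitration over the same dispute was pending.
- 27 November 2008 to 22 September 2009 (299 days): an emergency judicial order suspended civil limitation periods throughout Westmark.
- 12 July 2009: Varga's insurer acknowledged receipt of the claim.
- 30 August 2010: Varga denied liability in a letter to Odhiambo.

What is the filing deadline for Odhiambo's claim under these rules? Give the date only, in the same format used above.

Accrual is tied to discovery, so the period began on 4 December 2007 rather than on 11 October 2005 when the act occurred.
The untolled deadline — 3 years after 4 December 2007 — is 4 December 2010.
The period was tolled for 299 days by the emergency suspension of filing deadlines (27 November 2008 to 22 September 2009), pushing the deadline to 29 September 2011.
Although a pending arbitration ran from 18 January 2008 to 12 August 2008, the stated rules do not make that a tolling event, so it is disregarded.
None of the other events listed affects the running of the period under the stated rules.

29 September 2011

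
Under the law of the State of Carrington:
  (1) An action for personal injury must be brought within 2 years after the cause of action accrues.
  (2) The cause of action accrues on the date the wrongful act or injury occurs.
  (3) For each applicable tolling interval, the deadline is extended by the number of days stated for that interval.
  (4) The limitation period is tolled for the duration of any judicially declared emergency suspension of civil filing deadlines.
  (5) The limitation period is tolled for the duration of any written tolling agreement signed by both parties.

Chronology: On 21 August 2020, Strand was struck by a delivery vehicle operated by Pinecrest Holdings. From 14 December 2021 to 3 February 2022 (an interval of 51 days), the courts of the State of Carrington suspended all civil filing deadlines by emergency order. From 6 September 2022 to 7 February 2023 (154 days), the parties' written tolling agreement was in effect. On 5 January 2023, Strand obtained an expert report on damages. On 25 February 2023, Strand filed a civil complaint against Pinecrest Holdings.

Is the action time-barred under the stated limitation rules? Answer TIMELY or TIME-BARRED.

The limitation period began to run on 21 August 2020.
Adding the 2 years base period to 21 August 2020 gives a deadline of 21 August 2022, before any tolling.
The emergency suspension of filing deadlines from 14 December 2021 to 3 February 2022 tolled the period for 51 days, extending the deadline to 11 October 2022.
Because the written tolling agreement ran from 6 September 2022 to 7 February 2023, the deadline is extended by 154 days to 14 March 2023.
Nothing else in the chronology tolls or restarts the period.
Filing on 25 February 2023 beat the 14 March 2023 deadline — the action is timely.

TIMELY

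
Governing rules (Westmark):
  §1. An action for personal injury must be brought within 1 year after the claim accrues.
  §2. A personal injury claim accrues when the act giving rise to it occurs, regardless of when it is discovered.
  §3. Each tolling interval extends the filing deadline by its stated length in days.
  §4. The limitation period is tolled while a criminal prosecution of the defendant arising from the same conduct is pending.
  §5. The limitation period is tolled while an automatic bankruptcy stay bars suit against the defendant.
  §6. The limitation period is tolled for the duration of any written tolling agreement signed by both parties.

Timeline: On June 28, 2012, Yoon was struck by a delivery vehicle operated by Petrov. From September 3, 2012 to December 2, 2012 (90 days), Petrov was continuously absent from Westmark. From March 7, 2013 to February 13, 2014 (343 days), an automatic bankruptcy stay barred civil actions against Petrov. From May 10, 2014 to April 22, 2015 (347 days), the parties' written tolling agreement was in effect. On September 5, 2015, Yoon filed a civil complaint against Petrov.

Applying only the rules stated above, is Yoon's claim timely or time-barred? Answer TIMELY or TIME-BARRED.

The claim accrued on June 28, 2012, the date of the act.
Adding the 1 year base period to June 28, 2012 gives a deadline of June 28, 2013, before any tolling.
Because the automatic bankruptcy stay ran from March 7, 2013 to February 13, 2014, the deadline is extended by 343 days to June 6, 2014.
The written tolling agreement from May 10, 2014 to April 22, 2015 tolled the period for 347 days, extending the deadline to May 19, 2015.
Although the defendant's absence ran from September 3, 2012 to December 2, 2012, the stated rules do not make that a tolling event, so it is disregarded.
Filing on September 5, 2015 missed the May 19, 2015 deadline — the action is time-barred.

TIME-BARRED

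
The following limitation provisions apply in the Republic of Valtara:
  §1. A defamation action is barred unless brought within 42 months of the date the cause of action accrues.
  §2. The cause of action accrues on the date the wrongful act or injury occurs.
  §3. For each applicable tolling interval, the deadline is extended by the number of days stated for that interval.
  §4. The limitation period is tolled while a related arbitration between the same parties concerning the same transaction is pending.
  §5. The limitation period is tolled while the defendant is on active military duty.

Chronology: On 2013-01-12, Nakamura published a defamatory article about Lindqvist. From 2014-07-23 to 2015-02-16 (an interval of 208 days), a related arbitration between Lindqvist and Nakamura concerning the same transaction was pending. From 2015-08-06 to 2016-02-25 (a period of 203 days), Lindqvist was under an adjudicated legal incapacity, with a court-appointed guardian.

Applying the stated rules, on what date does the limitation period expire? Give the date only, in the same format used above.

2017-02-05

The claim accrued on 2013-01-12, when the wrongful act occurred.
Adding the 42 months base period to 2013-01-12 gives a deadline of 2016-07-12, before any tolling.
The pending related arbitration from 2014-07-23 to 2015-02-16 tolled the period for 208 days, extending the deadline to 2017-02-05.
No stated provision tolls the period for the plaintiff's incapacity, so the interval from 2015-08-06 to 2016-02-25 has no effect on the deadline.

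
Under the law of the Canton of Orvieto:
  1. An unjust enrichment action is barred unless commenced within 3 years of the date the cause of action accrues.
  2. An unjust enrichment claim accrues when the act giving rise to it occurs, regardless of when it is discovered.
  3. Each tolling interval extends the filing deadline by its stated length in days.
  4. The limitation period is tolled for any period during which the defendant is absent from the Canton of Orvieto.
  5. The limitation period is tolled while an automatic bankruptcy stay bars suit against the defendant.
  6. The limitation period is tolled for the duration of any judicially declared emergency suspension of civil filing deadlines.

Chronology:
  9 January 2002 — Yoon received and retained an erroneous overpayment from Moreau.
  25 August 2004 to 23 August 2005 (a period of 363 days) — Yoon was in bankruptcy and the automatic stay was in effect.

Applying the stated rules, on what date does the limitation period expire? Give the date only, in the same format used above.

The cause of action accrued on 9 January 2002, the date of the act.
Adding the 3 years base period to 9 January 2002 gives a deadline of 9 January 2005, before any tolling.
The period was tolled for 363 days by the automatic bankruptcy stay (25 August 2004 to 23 August 2005), pushing the deadline to 7 January 2006.

7 January 2006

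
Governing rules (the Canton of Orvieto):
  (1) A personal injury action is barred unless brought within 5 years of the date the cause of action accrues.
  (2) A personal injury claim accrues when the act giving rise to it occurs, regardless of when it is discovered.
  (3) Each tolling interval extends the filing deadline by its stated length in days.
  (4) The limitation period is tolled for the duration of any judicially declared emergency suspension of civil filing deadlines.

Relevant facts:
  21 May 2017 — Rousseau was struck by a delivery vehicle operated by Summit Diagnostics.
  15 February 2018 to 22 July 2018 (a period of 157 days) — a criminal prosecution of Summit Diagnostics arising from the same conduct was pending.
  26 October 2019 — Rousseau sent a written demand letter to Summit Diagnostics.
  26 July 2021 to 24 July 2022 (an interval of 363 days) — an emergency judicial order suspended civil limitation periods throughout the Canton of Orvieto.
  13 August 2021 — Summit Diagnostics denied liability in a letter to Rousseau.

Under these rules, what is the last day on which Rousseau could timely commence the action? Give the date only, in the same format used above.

The cause of action accrued on 21 May 2017, the date of the act.
Adding the 5 years base period to 21 May 2017 gives a deadline of 21 May 2022, before any tolling.
The emergency suspension of filing deadlines from 26 July 2021 to 24 July 2022 tolled the period for 363 days, extending the deadline to 19 May 2023.
No stated provision tolls the period for a criminal prosecution, so the interval from 15 February 2018 to 22 July 2018 has no effect on the deadline.
Nothing else in the chronology tolls or restarts the period.

19 May 2023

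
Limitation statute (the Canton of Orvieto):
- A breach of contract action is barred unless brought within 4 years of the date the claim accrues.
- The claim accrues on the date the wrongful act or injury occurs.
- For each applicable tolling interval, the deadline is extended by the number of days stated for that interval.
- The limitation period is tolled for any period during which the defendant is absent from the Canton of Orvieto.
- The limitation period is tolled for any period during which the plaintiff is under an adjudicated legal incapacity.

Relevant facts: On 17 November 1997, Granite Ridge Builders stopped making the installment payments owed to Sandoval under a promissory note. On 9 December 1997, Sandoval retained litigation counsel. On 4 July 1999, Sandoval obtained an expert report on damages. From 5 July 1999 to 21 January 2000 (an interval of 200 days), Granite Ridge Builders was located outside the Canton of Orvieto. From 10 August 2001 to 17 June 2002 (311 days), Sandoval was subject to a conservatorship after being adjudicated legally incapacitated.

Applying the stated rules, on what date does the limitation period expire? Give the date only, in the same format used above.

The claim accrued on 17 November 1997, when the wrongful act occurred.
Adding the 4 years base period to 17 November 1997 gives a deadline of 17 November 2001, before any tolling.
The period was tolled for 200 days by the defendant's absence from the jurisdiction (5 July 1999 to 21 January 2000), pushing the deadline to 5 June 2002.
Because the plaintiff's legal incapacity ran from 10 August 2001 to 17 June 2002, the deadline is extended by 311 days to 12 April 2003.
Nothing else in the chronology tolls or restarts the period.

12 April 2003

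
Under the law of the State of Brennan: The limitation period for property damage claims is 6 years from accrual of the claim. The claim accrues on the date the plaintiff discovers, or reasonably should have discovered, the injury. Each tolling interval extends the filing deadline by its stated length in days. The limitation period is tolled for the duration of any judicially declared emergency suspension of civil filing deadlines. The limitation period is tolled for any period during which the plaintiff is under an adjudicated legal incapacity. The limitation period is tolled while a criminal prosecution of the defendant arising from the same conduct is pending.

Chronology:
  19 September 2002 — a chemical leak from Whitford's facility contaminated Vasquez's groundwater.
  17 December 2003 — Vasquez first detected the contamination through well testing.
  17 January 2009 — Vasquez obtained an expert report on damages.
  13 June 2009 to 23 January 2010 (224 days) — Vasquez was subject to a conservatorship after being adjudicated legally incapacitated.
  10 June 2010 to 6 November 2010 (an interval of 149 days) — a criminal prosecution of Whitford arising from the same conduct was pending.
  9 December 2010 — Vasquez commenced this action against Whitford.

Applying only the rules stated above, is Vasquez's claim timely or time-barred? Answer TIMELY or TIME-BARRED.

TIMELY

The claim did not accrue until Vasquez discovered the injury on 17 December 2003; the 19 September 2002 act date does not start the clock under the stated rule.
The untolled deadline — 6 years after 17 December 2003 — is 17 December 2009.
Because the plaintiff's legal incapacity ran from 13 June 2009 to 23 January 2010, the deadline is extended by 224 days to 29 July 2010.
The pending criminal prosecution from 10 June 2010 to 6 November 2010 tolled the period for 149 days, extending the deadline to 25 December 2010.
Nothing else in the chronology tolls or restarts the period.
Filing on 9 December 2010 beat the 25 December 2010 deadline — the action is timely.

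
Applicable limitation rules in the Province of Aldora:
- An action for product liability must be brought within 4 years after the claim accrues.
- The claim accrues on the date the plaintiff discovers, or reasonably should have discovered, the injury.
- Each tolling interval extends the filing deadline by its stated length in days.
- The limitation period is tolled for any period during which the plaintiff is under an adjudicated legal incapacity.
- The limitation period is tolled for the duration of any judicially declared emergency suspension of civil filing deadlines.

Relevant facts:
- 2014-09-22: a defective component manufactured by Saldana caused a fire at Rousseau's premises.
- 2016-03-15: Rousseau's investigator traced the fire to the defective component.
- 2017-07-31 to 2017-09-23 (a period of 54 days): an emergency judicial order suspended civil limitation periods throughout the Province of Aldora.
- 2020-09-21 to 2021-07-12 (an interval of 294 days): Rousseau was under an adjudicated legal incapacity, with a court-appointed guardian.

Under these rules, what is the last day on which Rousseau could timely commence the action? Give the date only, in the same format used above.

2020-05-08

Under the discovery rule, the claim accrued on 2016-03-15, when Rousseau discovered the injury — not on the 2014-09-22 date of the underlying act.
4 years from 2016-03-15 is 2020-03-15.
The period was tolled for 54 days by the emergency suspension of filing deadlines (2017-07-31 to 2017-09-23), pushing the deadline to 2020-05-08.
The plaintiff's legal incapacity from 2020-09-21 to 2021-07-12 began after the period had already run on 2020-05-08, so it has no tolling effect.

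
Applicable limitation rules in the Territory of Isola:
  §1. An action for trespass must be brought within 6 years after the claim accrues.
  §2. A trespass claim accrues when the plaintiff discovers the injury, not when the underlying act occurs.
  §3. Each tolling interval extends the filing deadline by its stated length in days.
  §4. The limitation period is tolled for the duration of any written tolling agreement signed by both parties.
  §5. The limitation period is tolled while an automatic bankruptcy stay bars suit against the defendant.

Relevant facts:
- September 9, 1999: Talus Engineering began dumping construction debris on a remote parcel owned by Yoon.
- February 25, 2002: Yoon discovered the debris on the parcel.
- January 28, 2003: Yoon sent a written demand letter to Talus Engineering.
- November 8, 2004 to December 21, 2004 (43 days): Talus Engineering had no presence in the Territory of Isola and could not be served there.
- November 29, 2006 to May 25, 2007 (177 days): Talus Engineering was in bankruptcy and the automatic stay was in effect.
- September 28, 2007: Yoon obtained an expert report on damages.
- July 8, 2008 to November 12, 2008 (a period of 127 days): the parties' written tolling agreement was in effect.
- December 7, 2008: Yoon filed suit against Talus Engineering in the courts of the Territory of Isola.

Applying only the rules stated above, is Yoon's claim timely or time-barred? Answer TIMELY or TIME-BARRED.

The claim did not accrue until Yoon discovered the injury on February 25, 2002; the September 9, 1999 act date does not start the clock under the stated rule.
6 years from February 25, 2002 is February 25, 2008.
The automatic bankruptcy stay from November 29, 2006 to May 25, 2007 tolled the period for 177 days, extending the deadline to August 20, 2008.
The written tolling agreement from July 8, 2008 to November 12, 2008 tolled the period for 127 days, extending the deadline to December 25, 2008.
Although the defendant's absence ran from November 8, 2004 to December 21, 2004, the stated rules do not make that a tolling event, so it is disregarded.
None of the other events listed affects the running of the period under the stated rules.
Filing on December 7, 2008 beat the December 25, 2008 deadline — the action is timely.

TIMELY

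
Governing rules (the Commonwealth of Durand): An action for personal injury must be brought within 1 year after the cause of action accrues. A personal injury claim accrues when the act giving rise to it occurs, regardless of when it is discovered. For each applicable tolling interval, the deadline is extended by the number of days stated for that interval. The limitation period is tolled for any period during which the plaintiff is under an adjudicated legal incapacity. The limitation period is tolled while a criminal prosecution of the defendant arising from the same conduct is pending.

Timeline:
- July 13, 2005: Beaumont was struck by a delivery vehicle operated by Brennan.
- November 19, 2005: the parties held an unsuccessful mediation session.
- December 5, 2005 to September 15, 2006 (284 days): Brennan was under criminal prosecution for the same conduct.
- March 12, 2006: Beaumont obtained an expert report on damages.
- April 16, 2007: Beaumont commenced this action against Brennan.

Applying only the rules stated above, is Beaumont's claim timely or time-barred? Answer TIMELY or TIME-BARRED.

The claim accrued on July 13, 2005, when the wrongful act occurred.
1 year from July 13, 2005 is July 13, 2006.
The period was tolled for 284 days by the pending criminal prosecution (December 5, 2005 to September 15, 2006), pushing the deadline to April 23, 2007.
None of the other events listed affects the running of the period under the stated rules.
Beaumont filed on April 16, 2007, before the April 23, 2007 deadline, so the action is timely.

TIMELY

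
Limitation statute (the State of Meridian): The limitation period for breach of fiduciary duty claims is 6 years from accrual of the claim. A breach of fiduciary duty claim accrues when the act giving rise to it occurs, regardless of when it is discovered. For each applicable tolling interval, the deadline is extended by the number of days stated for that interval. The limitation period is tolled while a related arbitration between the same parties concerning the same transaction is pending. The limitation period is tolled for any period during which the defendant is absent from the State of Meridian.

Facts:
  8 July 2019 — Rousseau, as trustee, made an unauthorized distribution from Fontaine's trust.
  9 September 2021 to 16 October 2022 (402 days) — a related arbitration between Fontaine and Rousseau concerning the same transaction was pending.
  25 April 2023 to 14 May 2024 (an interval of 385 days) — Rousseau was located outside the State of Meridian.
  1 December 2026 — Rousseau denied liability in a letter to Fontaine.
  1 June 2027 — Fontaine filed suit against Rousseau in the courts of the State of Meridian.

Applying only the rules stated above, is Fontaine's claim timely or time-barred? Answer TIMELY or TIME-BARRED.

The claim accrued on 8 July 2019, when the wrongful act occurred.
The untolled deadline — 6 years after 8 July 2019 — is 8 July 2025.
The period was tolled for 402 days by the pending related arbitration (9 September 2021 to 16 October 2022), pushing the deadline to 14 August 2026.
The period was tolled for 385 days by the defendant's absence from the jurisdiction (25 April 2023 to 14 May 2024), pushing the deadline to 3 September 2027.
Nothing else in the chronology tolls or restarts the period.
The 1 June 2027 filing precedes the 3 September 2027 deadline; the claim is timely.

TIMELY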